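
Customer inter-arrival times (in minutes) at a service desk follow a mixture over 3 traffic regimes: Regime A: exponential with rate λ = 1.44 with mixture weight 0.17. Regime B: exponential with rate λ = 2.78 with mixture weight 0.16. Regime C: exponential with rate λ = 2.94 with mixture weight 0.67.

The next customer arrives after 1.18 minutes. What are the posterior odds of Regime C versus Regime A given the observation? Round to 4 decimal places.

1.3706

The posterior odds equal the prior odds times the likelihood ratio: (P(Z=i)/P(Z=j))·(f_i(x)/f_j(x)).
Exponential densities:
  f_A = 0.263275
  f_B = 0.104565
  f_C = 0.0915573
0.0613434 / 0.0447567 ≈ 1.3706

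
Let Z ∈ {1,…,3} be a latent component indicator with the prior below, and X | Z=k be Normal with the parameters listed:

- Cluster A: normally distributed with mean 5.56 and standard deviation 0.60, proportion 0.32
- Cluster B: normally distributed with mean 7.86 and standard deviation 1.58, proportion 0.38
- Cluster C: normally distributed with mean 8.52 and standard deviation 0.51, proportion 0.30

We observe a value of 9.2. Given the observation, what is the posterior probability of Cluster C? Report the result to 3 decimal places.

0.590

P(component k | x) = P(Z=k)·f_k(x) / marginal(x), where marginal(x) = Σ_j P(Z=j)·f_j(x).
Evaluate each component's likelihood at the observed value:
  f_A = 6.77291e-09
  f_B = 0.176224
  f_C = 0.321588
Multiply by the mixture weights:
  P(Z=A)·f_A = 0.32 × 6.77291e-09 = 2.16733e-09
  P(Z=B)·f_B = 0.38 × 0.176224 = 0.066965
  P(Z=C)·f_C = 0.30 × 0.321588 = 0.0964765
Denominator: 2.16733e-09 + 0.066965 + 0.0964765 = 0.163442
Responsibility of Cluster C: 0.0964765 / 0.163442 ≈ 0.590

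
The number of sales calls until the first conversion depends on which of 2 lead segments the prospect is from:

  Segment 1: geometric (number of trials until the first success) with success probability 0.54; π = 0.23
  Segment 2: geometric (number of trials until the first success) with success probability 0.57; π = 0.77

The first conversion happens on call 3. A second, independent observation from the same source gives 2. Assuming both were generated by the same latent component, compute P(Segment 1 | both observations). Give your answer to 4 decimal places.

0.2471

Apply Bayes' rule: the posterior for each component is proportional to its prior times its likelihood at x.
Since both observations come from the same component, the likelihood for component k is f_k(x₁)·f_k(x₂).
  p_1 = [0.54·(1−0.54)^2 = 0.54·0.2116 = 0.114264] × [0.2484] = 0.0283832
  p_2 = [0.57·(1−0.57)^2 = 0.57·0.1849 = 0.105393] × [0.2451] = 0.0258318
Weight by the priors:
  π_1·p_1 = 0.23 × 0.0283832 = 0.00652813
  π_2·p_2 = 0.77 × 0.0258318 = 0.0198905
Normaliser: 0.00652813 + 0.0198905 = 0.0264186
So the posterior for Segment 1 is 0.00652813 / 0.0264186 ≈ 0.2471.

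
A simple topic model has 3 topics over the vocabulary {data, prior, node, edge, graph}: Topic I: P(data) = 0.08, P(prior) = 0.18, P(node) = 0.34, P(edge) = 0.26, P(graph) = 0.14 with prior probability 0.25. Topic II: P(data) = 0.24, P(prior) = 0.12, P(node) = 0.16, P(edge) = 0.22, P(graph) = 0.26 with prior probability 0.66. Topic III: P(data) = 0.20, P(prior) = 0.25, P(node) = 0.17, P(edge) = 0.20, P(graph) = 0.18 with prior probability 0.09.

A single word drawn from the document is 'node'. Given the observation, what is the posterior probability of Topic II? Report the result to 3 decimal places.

0.513

Apply Bayes' rule: the posterior for each component is proportional to its prior times its likelihood at x.
Categorical probabilities:
  L_I = P(node | comp) = 0.34
  L_II = P(node | comp) = 0.16
  L_III = P(node | comp) = 0.17
Prior × likelihood for each component:
  π_I·L_I = 0.25 × 0.34 = 0.085
  π_II·L_II = 0.66 × 0.16 = 0.1056
  π_III·L_III = 0.09 × 0.17 = 0.0153
Sum: 0.085 + 0.1056 + 0.0153 = 0.2059
P(Topic II | data) ≈ 0.513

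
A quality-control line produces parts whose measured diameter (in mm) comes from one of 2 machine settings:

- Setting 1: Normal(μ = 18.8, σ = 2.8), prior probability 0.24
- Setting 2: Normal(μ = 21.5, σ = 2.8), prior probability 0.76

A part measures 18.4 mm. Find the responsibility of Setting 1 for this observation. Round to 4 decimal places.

0.3659

The responsibility of component k is π_k f_k(x) divided by Σ_j π_j f_j(x).
Component likelihoods at x = 18.4 mm:
  L_1 = (1/(2.8·√(2π)))·exp(−(18.4−18.8)²/(2·2.8²)) = 0.142479·exp(-0.01020) = 0.141033
  L_2 = (1/(2.8·√(2π)))·exp(−(18.4−21.5)²/(2·2.8²)) = 0.142479·exp(-0.61288) = 0.0771935
Weight by the priors:
  π_1·L_1 = 0.24 × 0.141033 = 0.0338479
  π_2·L_2 = 0.76 × 0.0771935 = 0.058667
Evidence: 0.0338479 + 0.058667 = 0.0925149
P(Setting 1 | data) = 0.0338479 / 0.0925149 ≈ 0.3659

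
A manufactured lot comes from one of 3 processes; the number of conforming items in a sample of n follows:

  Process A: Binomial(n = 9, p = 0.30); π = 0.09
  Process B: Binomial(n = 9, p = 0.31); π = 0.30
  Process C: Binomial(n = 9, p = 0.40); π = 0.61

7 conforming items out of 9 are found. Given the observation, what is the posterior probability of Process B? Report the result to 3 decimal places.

0.096

Apply Bayes' rule: the posterior for each component is proportional to its prior times its likelihood at x.
Evaluate each component's likelihood at the observed value:
  L_A = 0.00385787
  L_B = 0.00471555
  L_C = 0.0212337
Multiply by the mixture weights:
  π_A·L_A = 0.09 × 0.00385787 = 0.000347208
  π_B·L_B = 0.30 × 0.00471555 = 0.00141467
  π_C·L_C = 0.61 × 0.0212337 = 0.0129525
Normaliser: 0.000347208 + 0.00141467 + 0.0129525 = 0.0147144
So the posterior for Process B is 0.00141467 / 0.0147144 ≈ 0.096.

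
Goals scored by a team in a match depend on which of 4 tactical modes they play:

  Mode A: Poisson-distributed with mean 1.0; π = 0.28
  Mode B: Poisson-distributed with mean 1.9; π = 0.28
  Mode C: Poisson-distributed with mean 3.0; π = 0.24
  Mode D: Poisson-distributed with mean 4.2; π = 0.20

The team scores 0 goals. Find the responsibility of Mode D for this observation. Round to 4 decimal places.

0.0188

P(component k | x) = P(Z=k)·f_k(x) / marginal(x), where marginal(x) = Σ_j P(Z=j)·f_j(x).
Component likelihoods at x = 0 goals:
  L_A = e^(−1.0)·1.0^0/0! = 0.367879
  L_B = e^(−1.9)·1.9^0/0! = 0.149569
  L_C = e^(−3.0)·3.0^0/0! = 0.0497871
  L_D = e^(−4.2)·4.2^0/0! = 0.0149956
Prior × likelihood for each component:
  P(Z=A)·L_A = 0.28 × 0.367879 = 0.103006
  P(Z=B)·L_B = 0.28 × 0.149569 = 0.0418792
  P(Z=C)·L_C = 0.24 × 0.0497871 = 0.0119489
  P(Z=D)·L_D = 0.20 × 0.0149956 = 0.00299912
Normaliser: 0.103006 + 0.0418792 + 0.0119489 + 0.00299912 = 0.159833
P(Mode D | the observation) ≈ 0.0188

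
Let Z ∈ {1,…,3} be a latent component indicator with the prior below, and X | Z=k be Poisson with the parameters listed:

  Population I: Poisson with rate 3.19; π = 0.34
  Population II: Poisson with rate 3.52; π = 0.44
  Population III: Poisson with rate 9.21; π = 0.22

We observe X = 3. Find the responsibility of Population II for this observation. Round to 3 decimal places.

P(component k | x) = P(Z=k)·f_k(x) / marginal(x), where marginal(x) = Σ_j P(Z=j)·f_j(x).
Evaluate each component's likelihood at the observed value:
  L_I = 0.222752
  L_II = 0.215159
  L_III = 0.0130249
Multiply by the mixture weights:
  P(Z=I)·L_I = 0.34 × 0.222752 = 0.0757356
  P(Z=II)·L_II = 0.44 × 0.215159 = 0.0946701
  P(Z=III)·L_III = 0.22 × 0.0130249 = 0.00286549
Sum: 0.0757356 + 0.0946701 + 0.00286549 = 0.173271
P(Population II | the observation) = 0.0946701 / 0.173271 ≈ 0.546

0.546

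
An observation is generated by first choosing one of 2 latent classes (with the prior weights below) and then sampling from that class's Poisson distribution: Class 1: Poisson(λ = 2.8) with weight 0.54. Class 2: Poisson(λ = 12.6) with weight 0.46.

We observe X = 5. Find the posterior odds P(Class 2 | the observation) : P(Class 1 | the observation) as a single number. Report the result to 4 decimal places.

0.0872

Only the two components matter; the odds are (π_i f_i(x)) / (π_j f_j(x)).
Component likelihoods at x = 5:
  p_1 = e^(−2.8)·2.8^5/5! = 0.0872136
  p_2 = e^(−12.6)·12.6^5/5! = 0.00892403
Odds = (0.46/0.54) × (0.00892403/0.0872136) = 0.851852 × 0.102324 ≈ 0.0872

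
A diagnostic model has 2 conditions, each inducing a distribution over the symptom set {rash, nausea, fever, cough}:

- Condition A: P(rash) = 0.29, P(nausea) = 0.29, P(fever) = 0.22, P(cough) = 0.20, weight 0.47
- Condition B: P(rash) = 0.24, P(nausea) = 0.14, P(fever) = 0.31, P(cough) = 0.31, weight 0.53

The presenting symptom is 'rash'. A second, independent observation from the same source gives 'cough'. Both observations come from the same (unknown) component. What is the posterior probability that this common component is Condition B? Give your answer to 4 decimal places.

P(component k | x) = π_k·f_k(x) / marginal(x), where marginal(x) = Σ_j π_j·f_j(x).
Since both observations come from the same component, the likelihood for component k is f_k(x₁)·f_k(x₂).
  L_A = [P(rash | comp) = 0.29] × [0.2] = 0.058
  L_B = [P(rash | comp) = 0.24] × [0.31] = 0.0744
Weight by the priors:
  π_A·L_A = 0.47 × 0.058 = 0.02726
  π_B·L_B = 0.53 × 0.0744 = 0.039432
Marginal: 0.02726 + 0.039432 = 0.066692
P(Condition B | x₁,x₂) ≈ 0.5913

0.5913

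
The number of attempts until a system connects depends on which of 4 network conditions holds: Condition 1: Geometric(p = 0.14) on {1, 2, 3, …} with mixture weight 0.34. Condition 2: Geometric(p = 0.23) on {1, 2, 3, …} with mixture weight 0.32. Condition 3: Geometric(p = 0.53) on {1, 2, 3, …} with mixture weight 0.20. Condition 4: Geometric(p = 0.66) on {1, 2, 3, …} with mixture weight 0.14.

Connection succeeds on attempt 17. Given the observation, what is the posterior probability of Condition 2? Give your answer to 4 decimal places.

0.2087

Posterior ∝ prior × likelihood, so P(k | x) ∝ w_k f_k(x); normalise over all components.
Evaluate each component's likelihood at the observed value:
  f_1 = 0.0125344
  f_2 = 0.0035122
  f_3 = 3.00498e-06
  f_4 = 2.10478e-08
Weight by the priors:
  w_1·f_1 = 0.34 × 0.0125344 = 0.00426169
  w_2·f_2 = 0.32 × 0.0035122 = 0.0011239
  w_3·f_3 = 0.20 × 3.00498e-06 = 6.00996e-07
  w_4·f_4 = 0.14 × 2.10478e-08 = 2.94669e-09
Denominator: 0.00426169 + 0.0011239 + 6.00996e-07 + 2.94669e-09 = 0.0053862
P(Condition 2 | 17) = 0.0011239 / 0.0053862 ≈ 0.2087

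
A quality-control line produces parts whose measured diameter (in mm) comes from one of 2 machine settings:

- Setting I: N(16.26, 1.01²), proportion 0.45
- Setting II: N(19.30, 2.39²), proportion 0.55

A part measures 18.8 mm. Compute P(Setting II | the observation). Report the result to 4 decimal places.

The responsibility of component k is π_k f_k(x) divided by Σ_j π_j f_j(x).
Component likelihoods at x = 18.8 mm:
  p_I = (1/(1.01·√(2π)))·exp(−(18.8−16.26)²/(2·1.01²)) = 0.394992·exp(-3.16224) = 0.0167204
  p_II = (1/(2.39·√(2π)))·exp(−(18.8−19.30)²/(2·2.39²)) = 0.166921·exp(-0.02188) = 0.163308
Unnormalised posteriors:
  π_I·p_I = 0.45 × 0.0167204 = 0.00752416
  π_II·p_II = 0.55 × 0.163308 = 0.0898196
Marginal: 0.00752416 + 0.0898196 = 0.0973437
So the posterior for Setting II is 0.0898196 / 0.0973437 ≈ 0.9227.

0.9227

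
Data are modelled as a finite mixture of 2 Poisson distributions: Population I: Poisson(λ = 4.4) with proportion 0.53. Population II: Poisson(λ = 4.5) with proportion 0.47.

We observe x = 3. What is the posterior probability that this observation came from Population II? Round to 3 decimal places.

The responsibility of component k is π_k f_k(x) divided by Σ_j π_j f_j(x).
Component likelihoods at x = 3:
  L_I = 0.174305
  L_II = 0.168718
Multiply by the mixture weights:
  π_I·L_I = 0.53 × 0.174305 = 0.0923819
  π_II·L_II = 0.47 × 0.168718 = 0.0792974
Normaliser: 0.0923819 + 0.0792974 = 0.171679
P(Population II | x) ≈ 0.462

0.462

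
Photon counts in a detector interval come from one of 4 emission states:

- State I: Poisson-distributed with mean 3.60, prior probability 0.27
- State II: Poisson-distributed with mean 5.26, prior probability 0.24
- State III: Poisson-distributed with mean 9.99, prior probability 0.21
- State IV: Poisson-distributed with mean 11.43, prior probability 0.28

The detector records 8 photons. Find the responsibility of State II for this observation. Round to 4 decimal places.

0.2628

Posterior ∝ prior × likelihood, so P(k | x) ∝ P(Z=k) f_k(x); normalise over all components.
Component likelihoods at x = 8 photons:
  p_I = 0.0191179
  p_II = 0.0755051
  p_III = 0.112824
  p_IV = 0.0784989
Unnormalised posteriors:
  P(Z=I)·p_I = 0.27 × 0.0191179 = 0.00516182
  P(Z=II)·p_II = 0.24 × 0.0755051 = 0.0181212
  P(Z=III)·p_III = 0.21 × 0.112824 = 0.023693
  P(Z=IV)·p_IV = 0.28 × 0.0784989 = 0.0219797
Marginal: 0.00516182 + 0.0181212 + 0.023693 + 0.0219797 = 0.0689558
Responsibility of State II: 0.0181212 / 0.0689558 ≈ 0.2628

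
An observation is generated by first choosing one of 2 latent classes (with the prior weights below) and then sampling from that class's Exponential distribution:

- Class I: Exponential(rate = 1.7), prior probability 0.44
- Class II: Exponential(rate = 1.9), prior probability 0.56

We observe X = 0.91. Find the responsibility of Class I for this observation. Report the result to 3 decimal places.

By Bayes' theorem, P(k | x) = π_k f_k(x) / Σ_j π_j f_j(x).
Evaluate each component's likelihood at the observed value:
  f_I = 0.361906
  f_II = 0.337177
Multiply by the mixture weights:
  π_I·f_I = 0.44 × 0.361906 = 0.159238
  π_II·f_II = 0.56 × 0.337177 = 0.188819
Denominator: 0.159238 + 0.188819 = 0.348058
Responsibility of Class I: 0.159238 / 0.348058 ≈ 0.458

0.458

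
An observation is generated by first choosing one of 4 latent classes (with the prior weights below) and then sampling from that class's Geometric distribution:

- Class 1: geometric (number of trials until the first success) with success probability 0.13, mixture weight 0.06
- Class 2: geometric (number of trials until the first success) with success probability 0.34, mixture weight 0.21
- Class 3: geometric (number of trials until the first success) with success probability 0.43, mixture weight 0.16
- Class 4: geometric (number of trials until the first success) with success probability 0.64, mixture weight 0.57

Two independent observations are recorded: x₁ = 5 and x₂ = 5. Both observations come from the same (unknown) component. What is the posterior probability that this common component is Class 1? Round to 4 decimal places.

0.2077

Apply Bayes' rule: the posterior for each component is proportional to its prior times its likelihood at x.
Since both observations come from the same component, the likelihood for component k is f_k(x₁)·f_k(x₂).
  f_1 = [0.13·(1−0.13)^4 = 0.13·0.572898 = 0.0744767] × [0.0744767] = 0.00554678
  f_2 = [0.34·(1−0.34)^4 = 0.34·0.189747 = 0.0645141] × [0.0645141] = 0.00416207
  f_3 = [0.43·(1−0.43)^4 = 0.43·0.10556 = 0.0453908] × [0.0453908] = 0.00206033
  f_4 = [0.64·(1−0.64)^4 = 0.64·0.0167962 = 0.0107495] × [0.0107495] = 0.000115553
Unnormalised posteriors:
  π_1·f_1 = 0.06 × 0.00554678 = 0.000332807
  π_2·f_2 = 0.21 × 0.00416207 = 0.000874035
  π_3·f_3 = 0.16 × 0.00206033 = 0.000329652
  π_4·f_4 = 0.57 × 0.000115553 = 6.5865e-05
Marginal: 0.000332807 + 0.000874035 + 0.000329652 + 6.5865e-05 = 0.00160236
Responsibility of Class 1: 0.000332807 / 0.00160236 ≈ 0.2077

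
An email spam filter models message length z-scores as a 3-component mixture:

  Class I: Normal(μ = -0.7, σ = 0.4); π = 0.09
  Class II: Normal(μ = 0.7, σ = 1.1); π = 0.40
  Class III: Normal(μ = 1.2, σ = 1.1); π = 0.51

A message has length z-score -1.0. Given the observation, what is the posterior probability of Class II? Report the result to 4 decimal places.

0.3214

Apply Bayes' rule: the posterior for each component is proportional to its prior times its likelihood at x.
Normal densities:
  p_I = 0.752844
  p_II = 0.109869
  p_III = 0.0490827
Unnormalised posteriors:
  P(Z=I)·p_I = 0.09 × 0.752844 = 0.0677559
  P(Z=II)·p_II = 0.40 × 0.109869 = 0.0439477
  P(Z=III)·p_III = 0.51 × 0.0490827 = 0.0250322
Marginal: 0.0677559 + 0.0439477 + 0.0250322 = 0.136736
P(Class II | -1.0) ≈ 0.3214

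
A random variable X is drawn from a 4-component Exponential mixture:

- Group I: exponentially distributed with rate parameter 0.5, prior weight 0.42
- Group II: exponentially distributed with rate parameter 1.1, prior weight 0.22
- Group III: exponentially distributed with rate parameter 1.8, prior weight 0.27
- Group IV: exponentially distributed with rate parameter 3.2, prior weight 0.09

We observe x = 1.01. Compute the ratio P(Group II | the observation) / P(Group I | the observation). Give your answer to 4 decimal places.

0.6287

The posterior odds equal the prior odds times the likelihood ratio: (π_i/π_j)·(f_i(x)/f_j(x)).
Exponential densities:
  f_I = 0.5·e^(−0.5·1.01) = 0.5·e^(−0.5050) = 0.301753
  f_II = 1.1·e^(−1.1·1.01) = 1.1·e^(−1.1110) = 0.362153
  f_III = 1.8·e^(−1.8·1.01) = 1.8·e^(−1.8180) = 0.29223
  f_IV = 3.2·e^(−3.2·1.01) = 3.2·e^(−3.2320) = 0.126331
Odds = (0.22/0.42) × (0.362153/0.301753) = 0.52381 × 1.20016 ≈ 0.6287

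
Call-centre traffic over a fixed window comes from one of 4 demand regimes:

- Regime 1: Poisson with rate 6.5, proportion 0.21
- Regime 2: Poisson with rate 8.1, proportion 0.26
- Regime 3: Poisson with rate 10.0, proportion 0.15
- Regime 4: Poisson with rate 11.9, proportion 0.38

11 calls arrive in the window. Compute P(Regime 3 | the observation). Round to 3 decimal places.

0.196

Apply Bayes' rule: the posterior for each component is proportional to its prior times its likelihood at x.
Poisson probabilities:
  p_1 = e^(−6.5)·6.5^11/11! = 0.0329592
  p_2 = e^(−8.1)·8.1^11/11! = 0.0748849
  p_3 = e^(−10.0)·10.0^11/11! = 0.113736
  p_4 = e^(−11.9)·11.9^11/11! = 0.115281
Prior × likelihood for each component:
  P(Z=1)·p_1 = 0.21 × 0.0329592 = 0.00692144
  P(Z=2)·p_2 = 0.26 × 0.0748849 = 0.0194701
  P(Z=3)·p_3 = 0.15 × 0.113736 = 0.0170605
  P(Z=4)·p_4 = 0.38 × 0.115281 = 0.0438067
Evidence: 0.00692144 + 0.0194701 + 0.0170605 + 0.0438067 = 0.0872586
P(Regime 3 | 11 calls) = 0.0170605 / 0.0872586 ≈ 0.196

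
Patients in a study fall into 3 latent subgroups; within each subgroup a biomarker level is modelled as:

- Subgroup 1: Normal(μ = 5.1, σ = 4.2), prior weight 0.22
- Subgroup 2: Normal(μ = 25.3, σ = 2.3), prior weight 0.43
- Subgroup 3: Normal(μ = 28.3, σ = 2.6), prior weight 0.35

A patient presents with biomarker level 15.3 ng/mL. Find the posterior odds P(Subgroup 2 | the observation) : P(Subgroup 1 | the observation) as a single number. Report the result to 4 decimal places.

0.0054

The posterior odds equal the prior odds times the likelihood ratio: (π_i/π_j)·(f_i(x)/f_j(x)).
Component likelihoods at x = 15.3 ng/mL:
  L_1 = 0.00497663
  L_2 = 1.36245e-05
  L_3 = 5.71815e-07
Posterior odds = (π_2·L_2) / (π_1·L_1) = (0.43·1.36245e-05) / (0.22·0.00497663) = 5.85852e-06 / 0.00109486 ≈ 0.0054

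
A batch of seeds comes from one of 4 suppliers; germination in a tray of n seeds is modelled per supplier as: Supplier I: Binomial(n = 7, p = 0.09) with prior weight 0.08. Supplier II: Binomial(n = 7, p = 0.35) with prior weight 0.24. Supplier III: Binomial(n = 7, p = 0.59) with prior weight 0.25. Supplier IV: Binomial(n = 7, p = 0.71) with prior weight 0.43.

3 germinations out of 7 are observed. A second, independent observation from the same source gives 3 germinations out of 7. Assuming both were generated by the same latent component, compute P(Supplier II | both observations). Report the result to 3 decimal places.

The responsibility of component k is π_k f_k(x) divided by Σ_j π_j f_j(x).
Since both observations come from the same component, the likelihood for component k is f_k(x₁)·f_k(x₂).
  L_I = [0.0174969] × [0.0174969] = 0.000306142
  L_II = [0.267871] × [0.267871] = 0.0717548
  L_III = [0.203123] × [0.203123] = 0.041259
  L_IV = [0.0886003] × [0.0886003] = 0.00785001
Weight by the priors:
  π_I·L_I = 0.08 × 0.000306142 = 2.44913e-05
  π_II·L_II = 0.24 × 0.0717548 = 0.0172212
  π_III·L_III = 0.25 × 0.041259 = 0.0103148
  π_IV·L_IV = 0.43 × 0.00785001 = 0.0033755
Marginal: 2.44913e-05 + 0.0172212 + 0.0103148 + 0.0033755 = 0.0309359
Responsibility of Supplier II: 0.0172212 / 0.0309359 ≈ 0.557

0.557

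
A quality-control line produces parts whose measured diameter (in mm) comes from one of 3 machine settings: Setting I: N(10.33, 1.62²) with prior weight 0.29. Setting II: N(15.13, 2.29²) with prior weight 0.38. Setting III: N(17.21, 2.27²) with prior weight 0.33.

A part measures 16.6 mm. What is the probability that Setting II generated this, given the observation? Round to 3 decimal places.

By Bayes' theorem, P(k | x) = π_k f_k(x) / Σ_j π_j f_j(x).
Component likelihoods at x = 16.6 mm:
  L_I = (1/(1.62·√(2π)))·exp(−(16.6−10.33)²/(2·1.62²)) = 0.246261·exp(-7.48988) = 0.000137588
  L_II = (1/(2.29·√(2π)))·exp(−(16.6−15.13)²/(2·2.29²)) = 0.174211·exp(-0.20603) = 0.141774
  L_III = (1/(2.27·√(2π)))·exp(−(16.6−17.21)²/(2·2.27²)) = 0.175745·exp(-0.03611) = 0.169513
Weight by the priors:
  π_I·L_I = 0.29 × 0.000137588 = 3.99005e-05
  π_II·L_II = 0.38 × 0.141774 = 0.0538741
  π_III·L_III = 0.33 × 0.169513 = 0.0559394
Evidence: 3.99005e-05 + 0.0538741 + 0.0559394 = 0.109853
P(Setting II | x) = 0.0538741 / 0.109853 ≈ 0.490

0.490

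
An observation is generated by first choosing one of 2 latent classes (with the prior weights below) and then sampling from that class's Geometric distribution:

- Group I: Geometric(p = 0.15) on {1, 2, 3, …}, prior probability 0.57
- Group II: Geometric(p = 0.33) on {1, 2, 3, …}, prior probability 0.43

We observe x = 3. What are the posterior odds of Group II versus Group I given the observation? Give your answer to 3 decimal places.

1.031

The posterior odds equal the prior odds times the likelihood ratio: (w_i/w_j)·(f_i(x)/f_j(x)).
Geometric probabilities:
  p_I = 0.108375
  p_II = 0.148137
Posterior odds = (w_II·p_II) / (w_I·p_I) = (0.43·0.148137) / (0.57·0.108375) = 0.0636989 / 0.0617737 ≈ 1.031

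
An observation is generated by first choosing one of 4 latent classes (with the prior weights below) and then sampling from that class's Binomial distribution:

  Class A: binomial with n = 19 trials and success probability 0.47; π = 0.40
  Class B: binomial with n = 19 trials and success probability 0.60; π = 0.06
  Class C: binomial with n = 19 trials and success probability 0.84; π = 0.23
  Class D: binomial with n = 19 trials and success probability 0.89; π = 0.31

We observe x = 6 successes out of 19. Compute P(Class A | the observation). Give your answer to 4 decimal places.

0.9835

By Bayes' theorem, P(k | x) = P(Z=k) f_k(x) / Σ_j P(Z=j) f_j(x).
Evaluate each component's likelihood at the observed value:
  p_A = C(19,6)·0.47^6·0.53^13 = 27132·0.0107792·0.000260367 = 0.0761474
  p_B = C(19,6)·0.60^6·0.40^13 = 27132·0.046656·6.71089e-06 = 0.00849511
  p_C = C(19,6)·0.84^6·0.16^13 = 27132·0.351298·4.5036e-11 = 4.29257e-07
  p_D = C(19,6)·0.89^6·0.11^13 = 27132·0.496981·3.45227e-13 = 4.65508e-09
Weight by the priors:
  P(Z=A)·p_A = 0.40 × 0.0761474 = 0.030459
  P(Z=B)·p_B = 0.06 × 0.00849511 = 0.000509707
  P(Z=C)·p_C = 0.23 × 4.29257e-07 = 9.87291e-08
  P(Z=D)·p_D = 0.31 × 4.65508e-09 = 1.44307e-09
Normaliser: 0.030459 + 0.000509707 + 9.87291e-08 + 1.44307e-09 = 0.0309688
P(Class A | x) = 0.030459 / 0.0309688 ≈ 0.9835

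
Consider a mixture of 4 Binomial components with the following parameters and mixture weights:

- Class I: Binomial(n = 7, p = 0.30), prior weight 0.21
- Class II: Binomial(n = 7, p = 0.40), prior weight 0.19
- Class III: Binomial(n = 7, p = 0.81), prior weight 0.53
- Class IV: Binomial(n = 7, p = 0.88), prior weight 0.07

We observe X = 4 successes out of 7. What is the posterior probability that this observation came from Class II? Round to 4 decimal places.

The responsibility of component k is P(Z=k) f_k(x) divided by Σ_j P(Z=j) f_j(x).
Evaluate each component's likelihood at the observed value:
  L_I = C(7,4)·0.30^4·0.70^3 = 35·0.0081·0.343 = 0.0972405
  L_II = C(7,4)·0.40^4·0.60^3 = 35·0.0256·0.216 = 0.193536
  L_III = C(7,4)·0.81^4·0.19^3 = 35·0.430467·0.006859 = 0.10334
  L_IV = C(7,4)·0.88^4·0.12^3 = 35·0.599695·0.001728 = 0.0362696
Unnormalised posteriors:
  P(Z=I)·L_I = 0.21 × 0.0972405 = 0.0204205
  P(Z=II)·L_II = 0.19 × 0.193536 = 0.0367718
  P(Z=III)·L_III = 0.53 × 0.10334 = 0.0547703
  P(Z=IV)·L_IV = 0.07 × 0.0362696 = 0.00253887
Normaliser: 0.0204205 + 0.0367718 + 0.0547703 + 0.00253887 = 0.114501
P(Class II | 4 successes out of 7) ≈ 0.3211

0.3211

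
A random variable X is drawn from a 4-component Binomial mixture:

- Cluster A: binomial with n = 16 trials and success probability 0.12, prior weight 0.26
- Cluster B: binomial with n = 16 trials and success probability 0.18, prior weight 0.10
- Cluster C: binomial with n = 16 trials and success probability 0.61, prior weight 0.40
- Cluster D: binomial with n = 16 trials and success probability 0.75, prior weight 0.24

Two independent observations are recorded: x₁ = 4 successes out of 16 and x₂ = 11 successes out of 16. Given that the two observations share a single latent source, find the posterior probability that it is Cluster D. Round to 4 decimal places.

Apply Bayes' rule: the posterior for each component is proportional to its prior times its likelihood at x.
Since both observations come from the same component, the likelihood for component k is f_k(x₁)·f_k(x₂).
  f_A = [0.0813933] × [1.71273e-07] = 1.39405e-08
  f_B = [0.176574] × [1.04076e-05] = 1.83771e-06
  f_C = [0.00312008] × [0.171488] = 0.000535057
  f_D = [3.43239e-05] × [0.180159] = 6.18377e-06
Multiply by the mixture weights:
  π_A·f_A = 0.26 × 1.39405e-08 = 3.62453e-09
  π_B·f_B = 0.10 × 1.83771e-06 = 1.83771e-07
  π_C·f_C = 0.40 × 0.000535057 = 0.000214023
  π_D·f_D = 0.24 × 6.18377e-06 = 1.4841e-06
Sum: 3.62453e-09 + 1.83771e-07 + 0.000214023 + 1.4841e-06 = 0.000215694
Responsibility of Cluster D: 1.4841e-06 / 0.000215694 ≈ 0.0069

0.0069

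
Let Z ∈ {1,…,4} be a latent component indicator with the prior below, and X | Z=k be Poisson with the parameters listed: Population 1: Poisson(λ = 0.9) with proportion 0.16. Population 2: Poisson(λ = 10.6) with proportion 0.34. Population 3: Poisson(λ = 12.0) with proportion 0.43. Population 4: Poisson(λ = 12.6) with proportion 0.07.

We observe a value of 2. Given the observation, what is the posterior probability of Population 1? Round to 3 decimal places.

Apply Bayes' rule: the posterior for each component is proportional to its prior times its likelihood at x.
Poisson probabilities:
  p_1 = e^(−0.9)·0.9^2/2! = 0.164661
  p_2 = e^(−10.6)·10.6^2/2! = 0.00139978
  p_3 = e^(−12.0)·12.0^2/2! = 0.000442383
  p_4 = e^(−12.6)·12.6^2/2! = 0.000267671
Weight by the priors:
  w_1·p_1 = 0.16 × 0.164661 = 0.0263457
  w_2·p_2 = 0.34 × 0.00139978 = 0.000475926
  w_3·p_3 = 0.43 × 0.000442383 = 0.000190225
  w_4·p_4 = 0.07 × 0.000267671 = 1.87369e-05
Denominator: 0.0263457 + 0.000475926 + 0.000190225 + 1.87369e-05 = 0.0270306
Responsibility of Population 1: 0.0263457 / 0.0270306 ≈ 0.975

0.975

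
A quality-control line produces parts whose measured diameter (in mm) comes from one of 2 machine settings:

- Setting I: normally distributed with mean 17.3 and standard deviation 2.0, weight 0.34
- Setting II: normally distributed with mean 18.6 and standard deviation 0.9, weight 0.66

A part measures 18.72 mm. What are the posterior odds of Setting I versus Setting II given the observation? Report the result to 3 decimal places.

Posterior odds = (π_i f_i(x)) / (π_j f_j(x)); the normalising sum cancels.
Normal densities:
  p_I = 0.15503
  p_II = 0.439346
Posterior odds = (π_I·p_I) / (π_II·p_II) = (0.34·0.15503) / (0.66·0.439346) = 0.0527102 / 0.289969 ≈ 0.182

0.182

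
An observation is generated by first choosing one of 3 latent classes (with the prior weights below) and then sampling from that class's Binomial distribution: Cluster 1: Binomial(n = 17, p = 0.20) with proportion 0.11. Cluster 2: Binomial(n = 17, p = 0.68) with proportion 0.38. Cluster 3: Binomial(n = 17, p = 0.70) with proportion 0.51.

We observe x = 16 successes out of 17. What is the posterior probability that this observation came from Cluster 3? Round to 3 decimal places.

0.667

Apply Bayes' rule: the posterior for each component is proportional to its prior times its likelihood at x.
Binomial probabilities:
  L_1 = C(17,16)·0.20^16·0.80^1 = 17·6.5536e-12·0.8 = 8.9129e-11
  L_2 = C(17,16)·0.68^16·0.32^1 = 17·0.00208998·0.32 = 0.0113695
  L_3 = C(17,16)·0.70^16·0.30^1 = 17·0.00332329·0.3 = 0.0169488
Weight by the priors:
  P(Z=1)·L_1 = 0.11 × 8.9129e-11 = 9.80419e-12
  P(Z=2)·L_2 = 0.38 × 0.0113695 = 0.00432041
  P(Z=3)·L_3 = 0.51 × 0.0169488 = 0.00864389
Denominator: 9.80419e-12 + 0.00432041 + 0.00864389 = 0.0129643
P(Cluster 3 | x) ≈ 0.667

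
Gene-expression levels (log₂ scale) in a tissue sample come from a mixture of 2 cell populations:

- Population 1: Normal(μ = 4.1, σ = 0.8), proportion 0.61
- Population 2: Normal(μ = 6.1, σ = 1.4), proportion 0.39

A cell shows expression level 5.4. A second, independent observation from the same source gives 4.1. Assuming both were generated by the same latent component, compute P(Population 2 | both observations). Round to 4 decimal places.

Posterior ∝ prior × likelihood, so P(k | x) ∝ π_k f_k(x); normalise over all components.
Since both observations come from the same component, the likelihood for component k is f_k(x₁)·f_k(x₂).
  p_1 = [(1/(0.8·√(2π)))·exp(−(5.4−4.1)²/(2·0.8²)) = 0.498678·exp(-1.32031) = 0.133173] × [0.498678] = 0.0664103
  p_2 = [(1/(1.4·√(2π)))·exp(−(5.4−6.1)²/(2·1.4²)) = 0.284959·exp(-0.12500) = 0.251475] × [0.102713] = 0.0258297
Unnormalised posteriors:
  π_1·p_1 = 0.61 × 0.0664103 = 0.0405103
  π_2·p_2 = 0.39 × 0.0258297 = 0.0100736
Evidence: 0.0405103 + 0.0100736 = 0.0505839
Responsibility of Population 2: 0.0100736 / 0.0505839 ≈ 0.1991

0.1991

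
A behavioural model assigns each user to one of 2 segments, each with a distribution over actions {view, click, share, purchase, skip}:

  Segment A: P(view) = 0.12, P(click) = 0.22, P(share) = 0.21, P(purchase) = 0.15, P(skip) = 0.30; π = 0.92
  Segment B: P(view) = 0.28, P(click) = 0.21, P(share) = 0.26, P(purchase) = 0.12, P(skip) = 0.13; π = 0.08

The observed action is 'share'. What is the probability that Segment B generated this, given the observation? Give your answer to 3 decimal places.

P(component k | x) = π_k·f_k(x) / marginal(x), where marginal(x) = Σ_j π_j·f_j(x).
Evaluate each component's likelihood at the observed value:
  L_A = 0.21
  L_B = 0.26
Prior × likelihood for each component:
  π_A·L_A = 0.92 × 0.21 = 0.1932
  π_B·L_B = 0.08 × 0.26 = 0.0208
Normaliser: 0.1932 + 0.0208 = 0.214
P(Segment B | the observation) ≈ 0.097

0.097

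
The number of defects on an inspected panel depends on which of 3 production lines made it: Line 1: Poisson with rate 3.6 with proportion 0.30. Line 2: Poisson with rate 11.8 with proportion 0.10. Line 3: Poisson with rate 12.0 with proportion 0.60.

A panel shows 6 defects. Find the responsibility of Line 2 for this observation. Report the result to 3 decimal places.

0.066

Posterior ∝ prior × likelihood, so P(k | x) ∝ π_k f_k(x); normalise over all components.
Poisson probabilities:
  p_1 = e^(−3.6)·3.6^6/6! = 0.0826081
  p_2 = e^(−11.8)·11.8^6/6! = 0.0281374
  p_3 = e^(−12.0)·12.0^6/6! = 0.0254813
Unnormalised posteriors:
  π_1·p_1 = 0.30 × 0.0826081 = 0.0247824
  π_2·p_2 = 0.10 × 0.0281374 = 0.00281374
  π_3·p_3 = 0.60 × 0.0254813 = 0.0152888
Evidence: 0.0247824 + 0.00281374 + 0.0152888 = 0.0428849
Responsibility of Line 2: 0.00281374 / 0.0428849 ≈ 0.066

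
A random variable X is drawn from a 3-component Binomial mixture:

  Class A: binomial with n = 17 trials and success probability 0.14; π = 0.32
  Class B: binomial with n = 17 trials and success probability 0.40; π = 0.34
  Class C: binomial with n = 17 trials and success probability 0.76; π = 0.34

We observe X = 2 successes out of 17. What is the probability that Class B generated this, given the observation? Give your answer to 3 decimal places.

0.038

Apply Bayes' rule: the posterior for each component is proportional to its prior times its likelihood at x.
Component likelihoods at x = 2 successes out of 17:
  L_A = 0.277506
  L_B = 0.0102312
  L_C = 3.96584e-08
Multiply by the mixture weights:
  w_A·L_A = 0.32 × 0.277506 = 0.0888018
  w_B·L_B = 0.34 × 0.0102312 = 0.00347862
  w_C·L_C = 0.34 × 3.96584e-08 = 1.34838e-08
Evidence: 0.0888018 + 0.00347862 + 1.34838e-08 = 0.0922804
Responsibility of Class B: 0.00347862 / 0.0922804 ≈ 0.038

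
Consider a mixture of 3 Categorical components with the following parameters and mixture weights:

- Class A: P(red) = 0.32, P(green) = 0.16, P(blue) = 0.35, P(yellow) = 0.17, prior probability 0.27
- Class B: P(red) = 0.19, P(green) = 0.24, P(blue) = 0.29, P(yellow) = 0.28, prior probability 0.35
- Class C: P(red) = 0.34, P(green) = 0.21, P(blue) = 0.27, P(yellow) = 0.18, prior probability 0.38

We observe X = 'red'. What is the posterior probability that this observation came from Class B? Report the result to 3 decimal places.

0.236

The responsibility of component k is π_k f_k(x) divided by Σ_j π_j f_j(x).
Categorical probabilities:
  L_A = P(red | comp) = 0.32
  L_B = P(red | comp) = 0.19
  L_C = P(red | comp) = 0.34
Multiply by the mixture weights:
  π_A·L_A = 0.27 × 0.32 = 0.0864
  π_B·L_B = 0.35 × 0.19 = 0.0665
  π_C·L_C = 0.38 × 0.34 = 0.1292
Evidence: 0.0864 + 0.0665 + 0.1292 = 0.2821
P(Class B | the observation) ≈ 0.236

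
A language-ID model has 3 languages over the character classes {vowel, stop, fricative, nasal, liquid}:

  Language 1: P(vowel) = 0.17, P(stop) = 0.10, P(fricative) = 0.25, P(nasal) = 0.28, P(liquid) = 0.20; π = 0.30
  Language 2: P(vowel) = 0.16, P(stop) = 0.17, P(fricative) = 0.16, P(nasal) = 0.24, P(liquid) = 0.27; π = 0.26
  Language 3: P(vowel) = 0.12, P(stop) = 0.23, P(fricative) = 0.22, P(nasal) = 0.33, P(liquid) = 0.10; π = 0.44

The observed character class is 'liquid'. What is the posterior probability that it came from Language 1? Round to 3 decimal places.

P(component k | x) = π_k·f_k(x) / marginal(x), where marginal(x) = Σ_j π_j·f_j(x).
Component likelihoods at x = 'liquid':
  p_1 = P(liquid | comp) = 0.20
  p_2 = P(liquid | comp) = 0.27
  p_3 = P(liquid | comp) = 0.10
Multiply by the mixture weights:
  π_1·p_1 = 0.30 × 0.2 = 0.06
  π_2·p_2 = 0.26 × 0.27 = 0.0702
  π_3·p_3 = 0.44 × 0.1 = 0.044
Denominator: 0.06 + 0.0702 + 0.044 = 0.1742
Responsibility of Language 1: 0.06 / 0.1742 ≈ 0.344

0.344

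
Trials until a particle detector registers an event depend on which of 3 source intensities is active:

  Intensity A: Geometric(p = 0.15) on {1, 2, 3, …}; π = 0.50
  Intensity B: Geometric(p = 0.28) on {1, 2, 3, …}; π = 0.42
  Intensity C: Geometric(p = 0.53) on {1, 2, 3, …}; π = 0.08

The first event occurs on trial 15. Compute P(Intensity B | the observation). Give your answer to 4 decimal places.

0.1331

Apply Bayes' rule: the posterior for each component is proportional to its prior times its likelihood at x.
Component likelihoods at x = 15:
  p_A = 0.0154155
  p_B = 0.00281717
  p_C = 1.36034e-05
Weight by the priors:
  π_A·p_A = 0.50 × 0.0154155 = 0.00770773
  π_B·p_B = 0.42 × 0.00281717 = 0.00118321
  π_C·p_C = 0.08 × 1.36034e-05 = 1.08827e-06
Marginal: 0.00770773 + 0.00118321 + 1.08827e-06 = 0.00889202
So the posterior for Intensity B is 0.00118321 / 0.00889202 ≈ 0.1331.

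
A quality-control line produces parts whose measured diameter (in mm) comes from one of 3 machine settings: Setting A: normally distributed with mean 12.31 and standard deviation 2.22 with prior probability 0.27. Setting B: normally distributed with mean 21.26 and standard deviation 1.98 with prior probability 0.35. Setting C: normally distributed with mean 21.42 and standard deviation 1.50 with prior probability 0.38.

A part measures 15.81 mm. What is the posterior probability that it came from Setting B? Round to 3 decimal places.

0.102

The responsibility of component k is P(Z=k) f_k(x) divided by Σ_j P(Z=j) f_j(x).
Evaluate each component's likelihood at the observed value:
  L_A = (1/(2.22·√(2π)))·exp(−(15.81−12.31)²/(2·2.22²)) = 0.179704·exp(-1.24280) = 0.0518582
  L_B = (1/(1.98·√(2π)))·exp(−(15.81−21.26)²/(2·1.98²)) = 0.201486·exp(-3.78820) = 0.00456091
  L_C = (1/(1.50·√(2π)))·exp(−(15.81−21.42)²/(2·1.50²)) = 0.265962·exp(-6.99380) = 0.000244034
Multiply by the mixture weights:
  P(Z=A)·L_A = 0.27 × 0.0518582 = 0.0140017
  P(Z=B)·L_B = 0.35 × 0.00456091 = 0.00159632
  P(Z=C)·L_C = 0.38 × 0.000244034 = 9.27329e-05
Evidence: 0.0140017 + 0.00159632 + 9.27329e-05 = 0.0156908
P(Setting B | x) = 0.00159632 / 0.0156908 ≈ 0.102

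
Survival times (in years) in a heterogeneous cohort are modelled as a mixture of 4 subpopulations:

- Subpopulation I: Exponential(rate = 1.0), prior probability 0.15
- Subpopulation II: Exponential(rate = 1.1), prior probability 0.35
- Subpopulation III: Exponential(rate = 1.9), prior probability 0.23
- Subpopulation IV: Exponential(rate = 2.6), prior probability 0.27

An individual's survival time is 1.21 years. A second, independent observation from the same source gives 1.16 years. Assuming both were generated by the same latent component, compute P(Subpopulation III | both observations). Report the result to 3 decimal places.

Posterior ∝ prior × likelihood, so P(k | x) ∝ w_k f_k(x); normalise over all components.
Since both observations come from the same component, the likelihood for component k is f_k(x₁)·f_k(x₂).
  L_I = [0.298197] × [0.313486] = 0.0934807
  L_II = [0.290634] × [0.307067] = 0.0892441
  L_III = [0.190682] × [0.209686] = 0.0399833
  L_IV = [0.111862] × [0.127392] = 0.0142503
Weight by the priors:
  w_I·L_I = 0.15 × 0.0934807 = 0.0140221
  w_II·L_II = 0.35 × 0.0892441 = 0.0312354
  w_III·L_III = 0.23 × 0.0399833 = 0.00919617
  w_IV·L_IV = 0.27 × 0.0142503 = 0.00384758
Evidence: 0.0140221 + 0.0312354 + 0.00919617 + 0.00384758 = 0.0583013
So the posterior for Subpopulation III is 0.00919617 / 0.0583013 ≈ 0.158.

0.158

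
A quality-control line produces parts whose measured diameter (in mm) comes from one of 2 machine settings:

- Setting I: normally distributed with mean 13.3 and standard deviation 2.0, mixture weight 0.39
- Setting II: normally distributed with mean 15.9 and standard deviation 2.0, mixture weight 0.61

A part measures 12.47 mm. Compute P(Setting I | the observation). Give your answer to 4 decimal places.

0.7185

By Bayes' theorem, P(k | x) = π_k f_k(x) / Σ_j π_j f_j(x).
Evaluate each component's likelihood at the observed value:
  p_I = (1/(2.0·√(2π)))·exp(−(12.47−13.3)²/(2·2.0²)) = 0.199471·exp(-0.08611) = 0.183013
  p_II = (1/(2.0·√(2π)))·exp(−(12.47−15.9)²/(2·2.0²)) = 0.199471·exp(-1.47061) = 0.0458354
Unnormalised posteriors:
  π_I·p_I = 0.39 × 0.183013 = 0.0713751
  π_II·p_II = 0.61 × 0.0458354 = 0.0279596
Denominator: 0.0713751 + 0.0279596 = 0.0993347
So the posterior for Setting I is 0.0713751 / 0.0993347 ≈ 0.7185.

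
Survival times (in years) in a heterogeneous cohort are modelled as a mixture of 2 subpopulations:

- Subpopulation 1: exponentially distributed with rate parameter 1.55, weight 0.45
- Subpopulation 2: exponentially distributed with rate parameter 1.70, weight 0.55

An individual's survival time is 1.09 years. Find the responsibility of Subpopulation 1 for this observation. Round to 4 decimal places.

0.4677

Posterior ∝ prior × likelihood, so P(k | x) ∝ P(Z=k) f_k(x); normalise over all components.
Component likelihoods at x = 1.09 years:
  f_1 = 1.55·e^(−1.55·1.09) = 1.55·e^(−1.6895) = 0.286148
  f_2 = 1.70·e^(−1.70·1.09) = 1.70·e^(−1.8530) = 0.266502
Prior × likelihood for each component:
  P(Z=1)·f_1 = 0.45 × 0.286148 = 0.128767
  P(Z=2)·f_2 = 0.55 × 0.266502 = 0.146576
Sum: 0.128767 + 0.146576 = 0.275343
So the posterior for Subpopulation 1 is 0.128767 / 0.275343 ≈ 0.4677.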